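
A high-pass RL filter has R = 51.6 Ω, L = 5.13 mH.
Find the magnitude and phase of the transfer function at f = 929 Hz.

Step 1 — Angular frequency: ω = 2π·929 = 5837 rad/s.
Step 2 — Transfer function: H(jω) = jωL/(R + jωL).
Step 3 — Numerator jωL = j·29.94; denominator R + jωL = 51.6 + j29.94.
Step 4 — H = 0.2519 + j0.4341.
Step 5 — Magnitude: |H| = 0.5019 (-6.0 dB); phase: φ = 59.9°.

|H| = 0.5019 (-6.0 dB), φ = 59.9°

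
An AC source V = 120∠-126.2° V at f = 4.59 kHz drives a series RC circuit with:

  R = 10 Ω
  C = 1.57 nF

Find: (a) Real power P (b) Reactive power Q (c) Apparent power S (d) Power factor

Step 1 — Angular frequency: ω = 2π·f = 2π·4590 = 2.884e+04 rad/s.
Step 2 — Component impedances:
  R: Z = R = 10 Ω
  C: Z = 1/(jωC) = -j/(ω·C) = 0 - j2.209e+04 Ω
Step 3 — Series combination: Z_total = R + C = 10 - j2.209e+04 Ω = 2.209e+04∠-90.0° Ω.
Step 4 — Source phasor: V = 120∠-126.2° V = -70.87 - j96.84 V.
Step 5 — Current: I = V / Z = 0.004383 - j0.003211 A = 0.005433∠-36.2° A.
Step 6 — Complex power: S = V·I* = 0.0002952 - j0.652 VA.
Step 7 — Real power: P = Re(S) = 0.0002952 W.
Step 8 — Reactive power: Q = Im(S) = -0.652 VAR.
Step 9 — Apparent power: |S| = 0.652 VA.
Step 10 — Power factor: PF = P/|S| = 0.0004528 (leading).

(a) P = 0.0002952 W  (b) Q = -0.652 VAR  (c) S = 0.652 VA  (d) PF = 0.0004528 (leading)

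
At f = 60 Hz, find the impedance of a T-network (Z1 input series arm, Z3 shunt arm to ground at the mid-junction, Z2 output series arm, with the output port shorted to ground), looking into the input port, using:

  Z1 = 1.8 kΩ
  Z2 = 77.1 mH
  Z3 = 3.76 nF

Step 1 — Angular frequency: ω = 2π·f = 2π·60 = 377 rad/s.
Step 2 — Component impedances:
  Z1: Z = R = 1800 Ω
  Z2: Z = jωL = j·377·0.0771 = 0 + j29.07 Ω
  Z3: Z = 1/(jωC) = -j/(ω·C) = 0 - j7.055e+05 Ω
Step 3 — With the output port shorted to ground, the output series arm Z2 runs from the junction to ground; the shunt arm Z3 also runs from the junction to ground. They appear in parallel: Z3 || Z2 = 0 + j29.07 Ω.
Step 4 — Series with input arm Z1: Z_in = Z1 + (Z3 || Z2) = 1800 + j29.07 Ω = 1800∠0.9° Ω.

Z = 1800 + j29.07 Ω = 1800∠0.9° Ω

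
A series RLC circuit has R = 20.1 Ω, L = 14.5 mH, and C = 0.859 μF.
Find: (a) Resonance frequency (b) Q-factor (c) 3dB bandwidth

Step 1 — Resonance: ω₀ = 1/√(LC) = 1/√(0.0145·8.59e-07) = 8960 rad/s.
Step 2 — f₀ = ω₀/(2π) = 1426 Hz.
Step 3 — Series Q: Q = ω₀L/R = 8960·0.0145/20.1 = 6.464.
Step 4 — Bandwidth: Δω = ω₀/Q = 1386 rad/s; BW = Δω/(2π) = 220.6 Hz.

(a) f₀ = 1426 Hz  (b) Q = 6.464  (c) BW = 220.6 Hz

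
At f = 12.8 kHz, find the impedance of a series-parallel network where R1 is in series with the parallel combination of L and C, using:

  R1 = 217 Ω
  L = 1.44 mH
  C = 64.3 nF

Step 1 — Angular frequency: ω = 2π·f = 2π·1.28e+04 = 8.042e+04 rad/s.
Step 2 — Component impedances:
  R1: Z = R = 217 Ω
  L: Z = jωL = j·8.042e+04·0.00144 = 0 + j115.8 Ω
  C: Z = 1/(jωC) = -j/(ω·C) = 0 - j193.4 Ω
Step 3 — Parallel branch: L || C = 1/(1/L + 1/C) = 0 + j288.7 Ω.
Step 4 — Series with R1: Z_total = R1 + (L || C) = 217 + j288.7 Ω = 361.2∠53.1° Ω.

Z = 217 + j288.7 Ω = 361.2∠53.1° Ω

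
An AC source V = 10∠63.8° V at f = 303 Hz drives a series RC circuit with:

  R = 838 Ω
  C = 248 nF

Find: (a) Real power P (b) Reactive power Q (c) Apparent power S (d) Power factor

Step 1 — Angular frequency: ω = 2π·f = 2π·303 = 1904 rad/s.
Step 2 — Component impedances:
  R: Z = R = 838 Ω
  C: Z = 1/(jωC) = -j/(ω·C) = 0 - j2118 Ω
Step 3 — Series combination: Z_total = R + C = 838 - j2118 Ω = 2278∠-68.4° Ω.
Step 4 — Source phasor: V = 10∠63.8° V = 4.415 + j8.973 V.
Step 5 — Current: I = V / Z = -0.00295 + j0.003252 A = 0.00439∠132.2° A.
Step 6 — Complex power: S = V·I* = 0.01615 - j0.04082 VA.
Step 7 — Real power: P = Re(S) = 0.01615 W.
Step 8 — Reactive power: Q = Im(S) = -0.04082 VAR.
Step 9 — Apparent power: |S| = 0.0439 VA.
Step 10 — Power factor: PF = P/|S| = 0.3679 (leading).

(a) P = 0.01615 W  (b) Q = -0.04082 VAR  (c) S = 0.0439 VA  (d) PF = 0.3679 (leading)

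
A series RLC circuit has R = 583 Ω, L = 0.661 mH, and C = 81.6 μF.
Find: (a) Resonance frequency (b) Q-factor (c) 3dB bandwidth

Step 1 — Resonance: ω₀ = 1/√(LC) = 1/√(0.000661·8.16e-05) = 4306 rad/s.
Step 2 — f₀ = ω₀/(2π) = 685.3 Hz.
Step 3 — Series Q: Q = ω₀L/R = 4306·0.000661/583 = 0.004882.
Step 4 — Bandwidth: Δω = ω₀/Q = 8.82e+05 rad/s; BW = Δω/(2π) = 1.404e+05 Hz.

(a) f₀ = 685.3 Hz  (b) Q = 0.004882  (c) BW = 1.404e+05 Hz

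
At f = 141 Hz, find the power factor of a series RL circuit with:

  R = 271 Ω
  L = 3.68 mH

Step 1 — Angular frequency: ω = 2π·f = 2π·141 = 885.9 rad/s.
Step 2 — Component impedances:
  R: Z = R = 271 Ω
  L: Z = jωL = j·885.9·0.00368 = 0 + j3.26 Ω
Step 3 — Series combination: Z_total = R + L = 271 + j3.26 Ω = 271∠0.7° Ω.
Step 4 — Power factor: PF = cos(φ) = Re(Z)/|Z| = 271/271.02 = 0.9999.
Step 5 — Type: Im(Z) = 3.26 ⇒ lagging (phase φ = 0.7°).

PF = 0.9999 (lagging, φ = 0.7°)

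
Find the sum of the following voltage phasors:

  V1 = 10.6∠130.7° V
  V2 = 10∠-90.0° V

Step 1 — Convert each phasor to rectangular form:
  V1 = 10.6·(cos(130.7°) + j·sin(130.7°)) = -6.912 + j8.036 V
  V2 = 10·(cos(-90.0°) + j·sin(-90.0°)) = 0 - j10 V
Step 2 — Sum components: V_total = -6.912 - j1.964 V.
Step 3 — Convert to polar: |V_total| = 7.186 V, ∠V_total = -164.1°.

V_total = 7.186∠-164.1° V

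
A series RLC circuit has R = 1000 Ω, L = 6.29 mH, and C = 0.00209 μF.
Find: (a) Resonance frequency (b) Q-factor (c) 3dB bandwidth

Step 1 — Resonance: ω₀ = 1/√(LC) = 1/√(0.00629·2.09e-09) = 2.758e+05 rad/s.
Step 2 — f₀ = ω₀/(2π) = 4.39e+04 Hz.
Step 3 — Series Q: Q = ω₀L/R = 2.758e+05·0.00629/1000 = 1.735.
Step 4 — Bandwidth: Δω = ω₀/Q = 1.59e+05 rad/s; BW = Δω/(2π) = 2.53e+04 Hz.

(a) f₀ = 4.39e+04 Hz  (b) Q = 1.735  (c) BW = 2.53e+04 Hz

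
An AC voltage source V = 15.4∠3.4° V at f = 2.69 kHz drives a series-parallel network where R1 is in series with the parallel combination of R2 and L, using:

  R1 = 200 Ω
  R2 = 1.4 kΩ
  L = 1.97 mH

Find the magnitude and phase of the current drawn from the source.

Step 1 — Angular frequency: ω = 2π·f = 2π·2690 = 1.69e+04 rad/s.
Step 2 — Component impedances:
  R1: Z = R = 200 Ω
  R2: Z = R = 1400 Ω
  L: Z = jωL = j·1.69e+04·0.00197 = 0 + j33.3 Ω
Step 3 — Parallel branch: R2 || L = 1/(1/R2 + 1/L) = 0.7914 + j33.28 Ω.
Step 4 — Series with R1: Z_total = R1 + (R2 || L) = 200.8 + j33.28 Ω = 203.5∠9.4° Ω.
Step 5 — Source phasor: V = 15.4∠3.4° V = 15.37 + j0.9133 V.
Step 6 — Ohm's law: I = V / Z_total = (15.37 + j0.9133) / (200.8 + j33.28) = 0.07525 - j0.007923 A.
Step 7 — Convert to polar: |I| = 0.07566 A, ∠I = -6.0°.

I = 0.07566∠-6.0° A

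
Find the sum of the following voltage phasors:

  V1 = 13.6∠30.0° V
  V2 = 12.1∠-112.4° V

Step 1 — Convert each phasor to rectangular form:
  V1 = 13.6·(cos(30.0°) + j·sin(30.0°)) = 11.78 + j6.8 V
  V2 = 12.1·(cos(-112.4°) + j·sin(-112.4°)) = -4.611 - j11.19 V
Step 2 — Sum components: V_total = 7.167 - j4.387 V.
Step 3 — Convert to polar: |V_total| = 8.403 V, ∠V_total = -31.5°.

V_total = 8.403∠-31.5° V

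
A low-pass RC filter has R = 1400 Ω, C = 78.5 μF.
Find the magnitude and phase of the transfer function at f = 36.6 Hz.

Step 1 — Angular frequency: ω = 2π·36.6 = 230 rad/s.
Step 2 — Transfer function: H(jω) = 1/(1 + jωRC).
Step 3 — Denominator: 1 + jωRC = 1 + j·230·1400·7.85e-05 = 1 + j25.27.
Step 4 — H = 0.001563 - j0.03951.
Step 5 — Magnitude: |H| = 0.03954 (-28.1 dB); phase: φ = -87.7°.

|H| = 0.03954 (-28.1 dB), φ = -87.7°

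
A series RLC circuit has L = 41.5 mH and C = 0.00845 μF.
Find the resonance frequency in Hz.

Step 1 — Resonance condition Im(Z)=0 gives ω₀ = 1/√(LC).
Step 2 — ω₀ = 1/√(0.0415·8.45e-09) = 5.34e+04 rad/s.
Step 3 — f₀ = ω₀/(2π) = 8499 Hz.

f₀ = 8499 Hz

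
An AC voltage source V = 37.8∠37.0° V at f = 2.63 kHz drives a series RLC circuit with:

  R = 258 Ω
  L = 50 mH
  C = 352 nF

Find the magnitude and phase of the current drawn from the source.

Step 1 — Angular frequency: ω = 2π·f = 2π·2630 = 1.652e+04 rad/s.
Step 2 — Component impedances:
  R: Z = R = 258 Ω
  L: Z = jωL = j·1.652e+04·0.05 = 0 + j826.2 Ω
  C: Z = 1/(jωC) = -j/(ω·C) = 0 - j171.9 Ω
Step 3 — Series combination: Z_total = R + L + C = 258 + j654.3 Ω = 703.3∠68.5° Ω.
Step 4 — Source phasor: V = 37.8∠37.0° V = 30.19 + j22.75 V.
Step 5 — Ohm's law: I = V / Z_total = (30.19 + j22.75) / (258 + j654.3) = 0.04583 - j0.02807 A.
Step 6 — Convert to polar: |I| = 0.05374 A, ∠I = -31.5°.

I = 0.05374∠-31.5° A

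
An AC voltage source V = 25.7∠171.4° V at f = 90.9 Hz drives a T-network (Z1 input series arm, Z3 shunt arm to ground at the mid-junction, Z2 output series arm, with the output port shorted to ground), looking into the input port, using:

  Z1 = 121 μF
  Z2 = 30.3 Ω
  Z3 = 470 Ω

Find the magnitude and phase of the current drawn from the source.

Step 1 — Angular frequency: ω = 2π·f = 2π·90.9 = 571.1 rad/s.
Step 2 — Component impedances:
  Z1: Z = 1/(jωC) = -j/(ω·C) = 0 - j14.47 Ω
  Z2: Z = R = 30.3 Ω
  Z3: Z = R = 470 Ω
Step 3 — With the output port shorted to ground, the output series arm Z2 runs from the junction to ground; the shunt arm Z3 also runs from the junction to ground. They appear in parallel: Z3 || Z2 = 28.46 Ω.
Step 4 — Series with input arm Z1: Z_in = Z1 + (Z3 || Z2) = 28.46 - j14.47 Ω = 31.93∠-26.9° Ω.
Step 5 — Source phasor: V = 25.7∠171.4° V = -25.41 + j3.843 V.
Step 6 — Ohm's law: I = V / Z_total = (-25.41 + j3.843) / (28.46 - j14.47) = -0.7639 - j0.2533 A.
Step 7 — Convert to polar: |I| = 0.8048 A, ∠I = -161.7°.

I = 0.8048∠-161.7° A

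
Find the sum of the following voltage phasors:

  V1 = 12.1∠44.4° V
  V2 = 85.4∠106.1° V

Step 1 — Convert each phasor to rectangular form:
  V1 = 12.1·(cos(44.4°) + j·sin(44.4°)) = 8.645 + j8.466 V
  V2 = 85.4·(cos(106.1°) + j·sin(106.1°)) = -23.68 + j82.05 V
Step 2 — Sum components: V_total = -15.04 + j90.52 V.
Step 3 — Convert to polar: |V_total| = 91.76 V, ∠V_total = 99.4°.

V_total = 91.76∠99.4° V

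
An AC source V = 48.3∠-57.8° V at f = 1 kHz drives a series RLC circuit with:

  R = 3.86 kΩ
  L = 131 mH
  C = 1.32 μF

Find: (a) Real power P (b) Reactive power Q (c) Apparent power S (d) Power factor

Step 1 — Angular frequency: ω = 2π·f = 2π·1000 = 6283 rad/s.
Step 2 — Component impedances:
  R: Z = R = 3860 Ω
  L: Z = jωL = j·6283·0.131 = 0 + j823.1 Ω
  C: Z = 1/(jωC) = -j/(ω·C) = 0 - j120.6 Ω
Step 3 — Series combination: Z_total = R + L + C = 3860 + j702.5 Ω = 3923∠10.3° Ω.
Step 4 — Source phasor: V = 48.3∠-57.8° V = 25.74 - j40.87 V.
Step 5 — Current: I = V / Z = 0.004589 - j0.01142 A = 0.01231∠-68.1° A.
Step 6 — Complex power: S = V·I* = 0.585 + j0.1065 VA.
Step 7 — Real power: P = Re(S) = 0.585 W.
Step 8 — Reactive power: Q = Im(S) = 0.1065 VAR.
Step 9 — Apparent power: |S| = 0.5946 VA.
Step 10 — Power factor: PF = P/|S| = 0.9838 (lagging).

(a) P = 0.585 W  (b) Q = 0.1065 VAR  (c) S = 0.5946 VA  (d) PF = 0.9838 (lagging)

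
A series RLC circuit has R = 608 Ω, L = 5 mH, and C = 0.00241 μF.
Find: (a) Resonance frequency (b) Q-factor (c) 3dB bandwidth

Step 1 — Resonance: ω₀ = 1/√(LC) = 1/√(0.005·2.41e-09) = 2.881e+05 rad/s.
Step 2 — f₀ = ω₀/(2π) = 4.585e+04 Hz.
Step 3 — Series Q: Q = ω₀L/R = 2.881e+05·0.005/608 = 2.369.
Step 4 — Bandwidth: Δω = ω₀/Q = 1.216e+05 rad/s; BW = Δω/(2π) = 1.935e+04 Hz.

(a) f₀ = 4.585e+04 Hz  (b) Q = 2.369  (c) BW = 1.935e+04 Hz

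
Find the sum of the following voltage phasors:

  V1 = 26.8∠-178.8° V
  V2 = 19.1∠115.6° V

Step 1 — Convert each phasor to rectangular form:
  V1 = 26.8·(cos(-178.8°) + j·sin(-178.8°)) = -26.79 - j0.5613 V
  V2 = 19.1·(cos(115.6°) + j·sin(115.6°)) = -8.253 + j17.23 V
Step 2 — Sum components: V_total = -35.05 + j16.66 V.
Step 3 — Convert to polar: |V_total| = 38.81 V, ∠V_total = 154.6°.

V_total = 38.81∠154.6° V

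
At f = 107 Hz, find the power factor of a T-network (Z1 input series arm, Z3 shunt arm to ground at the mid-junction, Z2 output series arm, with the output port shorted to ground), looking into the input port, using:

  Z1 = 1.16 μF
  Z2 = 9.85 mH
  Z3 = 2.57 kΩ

Step 1 — Angular frequency: ω = 2π·f = 2π·107 = 672.3 rad/s.
Step 2 — Component impedances:
  Z1: Z = 1/(jωC) = -j/(ω·C) = 0 - j1282 Ω
  Z2: Z = jωL = j·672.3·0.00985 = 0 + j6.622 Ω
  Z3: Z = R = 2570 Ω
Step 3 — With the output port shorted to ground, the output series arm Z2 runs from the junction to ground; the shunt arm Z3 also runs from the junction to ground. They appear in parallel: Z3 || Z2 = 0.01706 + j6.622 Ω.
Step 4 — Series with input arm Z1: Z_in = Z1 + (Z3 || Z2) = 0.01706 - j1276 Ω = 1276∠-90.0° Ω.
Step 5 — Power factor: PF = cos(φ) = Re(Z)/|Z| = 0.017063/1275.6 = 1.338e-05.
Step 6 — Type: Im(Z) = -1276 ⇒ leading (phase φ = -90.0°).

PF = 1.338e-05 (leading, φ = -90.0°)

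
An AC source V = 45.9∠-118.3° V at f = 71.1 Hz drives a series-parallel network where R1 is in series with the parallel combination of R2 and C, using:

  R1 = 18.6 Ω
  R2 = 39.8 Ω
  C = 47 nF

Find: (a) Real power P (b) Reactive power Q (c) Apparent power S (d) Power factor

Step 1 — Angular frequency: ω = 2π·f = 2π·71.1 = 446.7 rad/s.
Step 2 — Component impedances:
  R1: Z = R = 18.6 Ω
  R2: Z = R = 39.8 Ω
  C: Z = 1/(jωC) = -j/(ω·C) = 0 - j4.763e+04 Ω
Step 3 — Parallel branch: R2 || C = 1/(1/R2 + 1/C) = 39.8 - j0.03326 Ω.
Step 4 — Series with R1: Z_total = R1 + (R2 || C) = 58.4 - j0.03326 Ω = 58.4∠-0.0° Ω.
Step 5 — Source phasor: V = 45.9∠-118.3° V = -21.76 - j40.41 V.
Step 6 — Current: I = V / Z = -0.3722 - j0.6922 A = 0.786∠-118.3° A.
Step 7 — Complex power: S = V·I* = 36.08 - j0.02055 VA.
Step 8 — Real power: P = Re(S) = 36.08 W.
Step 9 — Reactive power: Q = Im(S) = -0.02055 VAR.
Step 10 — Apparent power: |S| = 36.08 VA.
Step 11 — Power factor: PF = P/|S| = 1 (leading).

(a) P = 36.08 W  (b) Q = -0.02055 VAR  (c) S = 36.08 VA  (d) PF = 1 (leading)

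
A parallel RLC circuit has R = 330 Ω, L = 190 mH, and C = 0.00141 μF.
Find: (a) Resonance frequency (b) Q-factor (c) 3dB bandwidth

Step 1 — Resonance: ω₀ = 1/√(LC) = 1/√(0.19·1.41e-09) = 6.11e+04 rad/s.
Step 2 — f₀ = ω₀/(2π) = 9724 Hz.
Step 3 — Parallel Q: Q = R/(ω₀L) = 330/(6.11e+04·0.19) = 0.02843.
Step 4 — Bandwidth: Δω = ω₀/Q = 2.149e+06 rad/s; BW = Δω/(2π) = 3.42e+05 Hz.

(a) f₀ = 9724 Hz  (b) Q = 0.02843  (c) BW = 3.42e+05 Hz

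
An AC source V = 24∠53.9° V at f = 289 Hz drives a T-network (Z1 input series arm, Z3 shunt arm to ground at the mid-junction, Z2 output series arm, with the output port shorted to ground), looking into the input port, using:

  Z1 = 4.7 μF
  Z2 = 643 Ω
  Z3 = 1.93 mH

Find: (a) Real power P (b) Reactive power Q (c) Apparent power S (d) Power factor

Step 1 — Angular frequency: ω = 2π·f = 2π·289 = 1816 rad/s.
Step 2 — Component impedances:
  Z1: Z = 1/(jωC) = -j/(ω·C) = 0 - j117.2 Ω
  Z2: Z = R = 643 Ω
  Z3: Z = jωL = j·1816·0.00193 = 0 + j3.505 Ω
Step 3 — With the output port shorted to ground, the output series arm Z2 runs from the junction to ground; the shunt arm Z3 also runs from the junction to ground. They appear in parallel: Z3 || Z2 = 0.0191 + j3.504 Ω.
Step 4 — Series with input arm Z1: Z_in = Z1 + (Z3 || Z2) = 0.0191 - j113.7 Ω = 113.7∠-90.0° Ω.
Step 5 — Source phasor: V = 24∠53.9° V = 14.14 + j19.39 V.
Step 6 — Current: I = V / Z = -0.1706 + j0.1244 A = 0.2111∠143.9° A.
Step 7 — Complex power: S = V·I* = 0.0008515 - j5.067 VA.
Step 8 — Real power: P = Re(S) = 0.0008515 W.
Step 9 — Reactive power: Q = Im(S) = -5.067 VAR.
Step 10 — Apparent power: |S| = 5.067 VA.
Step 11 — Power factor: PF = P/|S| = 0.000168 (leading).

(a) P = 0.0008515 W  (b) Q = -5.067 VAR  (c) S = 5.067 VA  (d) PF = 0.000168 (leading)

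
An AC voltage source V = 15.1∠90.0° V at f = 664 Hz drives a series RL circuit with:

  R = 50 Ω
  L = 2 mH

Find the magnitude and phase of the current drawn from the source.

Step 1 — Angular frequency: ω = 2π·f = 2π·664 = 4172 rad/s.
Step 2 — Component impedances:
  R: Z = R = 50 Ω
  L: Z = jωL = j·4172·0.002 = 0 + j8.344 Ω
Step 3 — Series combination: Z_total = R + L = 50 + j8.344 Ω = 50.69∠9.5° Ω.
Step 4 — Source phasor: V = 15.1∠90.0° V = 0 + j15.1 V.
Step 5 — Ohm's law: I = V / Z_total = (0 + j15.1) / (50 + j8.344) = 0.04903 + j0.2938 A.
Step 6 — Convert to polar: |I| = 0.2979 A, ∠I = 80.5°.

I = 0.2979∠80.5° A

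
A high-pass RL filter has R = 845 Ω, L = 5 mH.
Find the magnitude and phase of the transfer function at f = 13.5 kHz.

Step 1 — Angular frequency: ω = 2π·1.35e+04 = 8.482e+04 rad/s.
Step 2 — Transfer function: H(jω) = jωL/(R + jωL).
Step 3 — Numerator jωL = j·424.1; denominator R + jωL = 845 + j424.1.
Step 4 — H = 0.2012 + j0.4009.
Step 5 — Magnitude: |H| = 0.4486 (-7.0 dB); phase: φ = 63.3°.

|H| = 0.4486 (-7.0 dB), φ = 63.3°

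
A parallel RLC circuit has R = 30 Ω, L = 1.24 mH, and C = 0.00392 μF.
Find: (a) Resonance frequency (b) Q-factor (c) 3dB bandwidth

Step 1 — Resonance: ω₀ = 1/√(LC) = 1/√(0.00124·3.92e-09) = 4.536e+05 rad/s.
Step 2 — f₀ = ω₀/(2π) = 7.219e+04 Hz.
Step 3 — Parallel Q: Q = R/(ω₀L) = 30/(4.536e+05·0.00124) = 0.05334.
Step 4 — Bandwidth: Δω = ω₀/Q = 8.503e+06 rad/s; BW = Δω/(2π) = 1.353e+06 Hz.

(a) f₀ = 7.219e+04 Hz  (b) Q = 0.05334  (c) BW = 1.353e+06 Hz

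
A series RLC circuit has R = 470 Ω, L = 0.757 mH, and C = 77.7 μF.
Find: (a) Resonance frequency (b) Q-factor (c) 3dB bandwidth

Step 1 — Resonance: ω₀ = 1/√(LC) = 1/√(0.000757·7.77e-05) = 4123 rad/s.
Step 2 — f₀ = ω₀/(2π) = 656.2 Hz.
Step 3 — Series Q: Q = ω₀L/R = 4123·0.000757/470 = 0.006641.
Step 4 — Bandwidth: Δω = ω₀/Q = 6.209e+05 rad/s; BW = Δω/(2π) = 9.881e+04 Hz.

(a) f₀ = 656.2 Hz  (b) Q = 0.006641  (c) BW = 9.881e+04 Hz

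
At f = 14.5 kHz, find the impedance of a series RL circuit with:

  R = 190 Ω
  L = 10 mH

Step 1 — Angular frequency: ω = 2π·f = 2π·1.45e+04 = 9.111e+04 rad/s.
Step 2 — Component impedances:
  R: Z = R = 190 Ω
  L: Z = jωL = j·9.111e+04·0.01 = 0 + j911.1 Ω
Step 3 — Series combination: Z_total = R + L = 190 + j911.1 Ω = 930.7∠78.2° Ω.

Z = 190 + j911.1 Ω = 930.7∠78.2° Ω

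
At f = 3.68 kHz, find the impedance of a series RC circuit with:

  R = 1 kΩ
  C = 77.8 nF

Step 1 — Angular frequency: ω = 2π·f = 2π·3680 = 2.312e+04 rad/s.
Step 2 — Component impedances:
  R: Z = R = 1000 Ω
  C: Z = 1/(jωC) = -j/(ω·C) = 0 - j555.9 Ω
Step 3 — Series combination: Z_total = R + C = 1000 - j555.9 Ω = 1144∠-29.1° Ω.

Z = 1000 - j555.9 Ω = 1144∠-29.1° Ω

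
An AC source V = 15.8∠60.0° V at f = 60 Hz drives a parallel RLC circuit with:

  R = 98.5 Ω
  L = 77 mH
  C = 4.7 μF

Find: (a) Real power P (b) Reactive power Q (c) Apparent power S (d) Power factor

Step 1 — Angular frequency: ω = 2π·f = 2π·60 = 377 rad/s.
Step 2 — Component impedances:
  R: Z = R = 98.5 Ω
  L: Z = jωL = j·377·0.077 = 0 + j29.03 Ω
  C: Z = 1/(jωC) = -j/(ω·C) = 0 - j564.4 Ω
Step 3 — Parallel combination: 1/Z_total = 1/R + 1/L + 1/C; Z_total = 8.671 + j27.91 Ω = 29.22∠72.7° Ω.
Step 4 — Source phasor: V = 15.8∠60.0° V = 7.9 + j13.68 V.
Step 5 — Current: I = V / Z = 0.5273 - j0.1192 A = 0.5406∠-12.7° A.
Step 6 — Complex power: S = V·I* = 2.534 + j8.158 VA.
Step 7 — Real power: P = Re(S) = 2.534 W.
Step 8 — Reactive power: Q = Im(S) = 8.158 VAR.
Step 9 — Apparent power: |S| = 8.542 VA.
Step 10 — Power factor: PF = P/|S| = 0.2967 (lagging).

(a) P = 2.534 W  (b) Q = 8.158 VAR  (c) S = 8.542 VA  (d) PF = 0.2967 (lagging)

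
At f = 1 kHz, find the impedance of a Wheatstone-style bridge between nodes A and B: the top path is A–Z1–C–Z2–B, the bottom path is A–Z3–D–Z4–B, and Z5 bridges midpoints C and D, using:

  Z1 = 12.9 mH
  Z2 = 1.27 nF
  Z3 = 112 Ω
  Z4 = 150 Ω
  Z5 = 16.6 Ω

Step 1 — Angular frequency: ω = 2π·f = 2π·1000 = 6283 rad/s.
Step 2 — Component impedances:
  Z1: Z = jωL = j·6283·0.0129 = 0 + j81.05 Ω
  Z2: Z = 1/(jωC) = -j/(ω·C) = 0 - j1.253e+05 Ω
  Z3: Z = R = 112 Ω
  Z4: Z = R = 150 Ω
  Z5: Z = R = 16.6 Ω
Step 3 — Bridge requires nodal analysis (the Z5 bridge couples midpoints C and D, so the two paths cannot be reduced to a simple series/parallel combination). Setting node B to ground and injecting 1 A at node A, the 3-node admittance system at A, C, D solves to V_A = Z_AB = 192.2 + j43.8 Ω = 197.1∠12.8° Ω.

Z = 192.2 + j43.8 Ω = 197.1∠12.8° Ω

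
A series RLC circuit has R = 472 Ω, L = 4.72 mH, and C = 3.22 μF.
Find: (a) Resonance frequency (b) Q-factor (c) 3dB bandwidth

Step 1 — Resonance: ω₀ = 1/√(LC) = 1/√(0.00472·3.22e-06) = 8111 rad/s.
Step 2 — f₀ = ω₀/(2π) = 1291 Hz.
Step 3 — Series Q: Q = ω₀L/R = 8111·0.00472/472 = 0.08111.
Step 4 — Bandwidth: Δω = ω₀/Q = 1e+05 rad/s; BW = Δω/(2π) = 1.592e+04 Hz.

(a) f₀ = 1291 Hz  (b) Q = 0.08111  (c) BW = 1.592e+04 Hz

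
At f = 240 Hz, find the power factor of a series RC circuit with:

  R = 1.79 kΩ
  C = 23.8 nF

Step 1 — Angular frequency: ω = 2π·f = 2π·240 = 1508 rad/s.
Step 2 — Component impedances:
  R: Z = R = 1790 Ω
  C: Z = 1/(jωC) = -j/(ω·C) = 0 - j2.786e+04 Ω
Step 3 — Series combination: Z_total = R + C = 1790 - j2.786e+04 Ω = 2.792e+04∠-86.3° Ω.
Step 4 — Power factor: PF = cos(φ) = Re(Z)/|Z| = 1790/2.792e+04 = 0.06411.
Step 5 — Type: Im(Z) = -2.786e+04 ⇒ leading (phase φ = -86.3°).

PF = 0.06411 (leading, φ = -86.3°)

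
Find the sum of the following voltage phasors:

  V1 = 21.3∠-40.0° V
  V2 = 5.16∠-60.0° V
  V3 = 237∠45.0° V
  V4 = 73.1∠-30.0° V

Step 1 — Convert each phasor to rectangular form:
  V1 = 21.3·(cos(-40.0°) + j·sin(-40.0°)) = 16.32 - j13.69 V
  V2 = 5.16·(cos(-60.0°) + j·sin(-60.0°)) = 2.58 - j4.469 V
  V3 = 237·(cos(45.0°) + j·sin(45.0°)) = 167.6 + j167.6 V
  V4 = 73.1·(cos(-30.0°) + j·sin(-30.0°)) = 63.31 - j36.55 V
Step 2 — Sum components: V_total = 249.8 + j112.9 V.
Step 3 — Convert to polar: |V_total| = 274.1 V, ∠V_total = 24.3°.

V_total = 274.1∠24.3° V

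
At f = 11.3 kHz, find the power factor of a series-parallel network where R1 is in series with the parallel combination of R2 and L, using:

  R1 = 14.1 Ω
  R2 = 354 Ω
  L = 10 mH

Step 1 — Angular frequency: ω = 2π·f = 2π·1.13e+04 = 7.1e+04 rad/s.
Step 2 — Component impedances:
  R1: Z = R = 14.1 Ω
  R2: Z = R = 354 Ω
  L: Z = jωL = j·7.1e+04·0.01 = 0 + j710 Ω
Step 3 — Parallel branch: R2 || L = 1/(1/R2 + 1/L) = 283.5 + j141.4 Ω.
Step 4 — Series with R1: Z_total = R1 + (R2 || L) = 297.6 + j141.4 Ω = 329.5∠25.4° Ω.
Step 5 — Power factor: PF = cos(φ) = Re(Z)/|Z| = 297.62/329.48 = 0.9033.
Step 6 — Type: Im(Z) = 141.4 ⇒ lagging (phase φ = 25.4°).

PF = 0.9033 (lagging, φ = 25.4°)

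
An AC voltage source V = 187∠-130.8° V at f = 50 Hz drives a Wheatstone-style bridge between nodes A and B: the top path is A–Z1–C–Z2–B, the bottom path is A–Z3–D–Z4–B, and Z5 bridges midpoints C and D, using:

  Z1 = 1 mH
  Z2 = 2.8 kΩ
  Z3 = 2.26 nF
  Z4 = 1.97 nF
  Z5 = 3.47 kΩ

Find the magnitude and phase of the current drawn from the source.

Step 1 — Angular frequency: ω = 2π·f = 2π·50 = 314.2 rad/s.
Step 2 — Component impedances:
  Z1: Z = jωL = j·314.2·0.001 = 0 + j0.3142 Ω
  Z2: Z = R = 2800 Ω
  Z3: Z = 1/(jωC) = -j/(ω·C) = 0 - j1.408e+06 Ω
  Z4: Z = 1/(jωC) = -j/(ω·C) = 0 - j1.616e+06 Ω
  Z5: Z = R = 3470 Ω
Step 3 — Bridge requires nodal analysis (the Z5 bridge couples midpoints C and D, so the two paths cannot be reduced to a simple series/parallel combination). Setting node B to ground and injecting 1 A at node A, the 3-node admittance system at A, C, D solves to V_A = Z_AB = 2800 - j4.538 Ω = 2800∠-0.1° Ω.
Step 4 — Source phasor: V = 187∠-130.8° V = -122.2 - j141.6 V.
Step 5 — Ohm's law: I = V / Z_total = (-122.2 - j141.6) / (2800 - j4.538) = -0.04356 - j0.05063 A.
Step 6 — Convert to polar: |I| = 0.06679 A, ∠I = -130.7°.

I = 0.06679∠-130.7° A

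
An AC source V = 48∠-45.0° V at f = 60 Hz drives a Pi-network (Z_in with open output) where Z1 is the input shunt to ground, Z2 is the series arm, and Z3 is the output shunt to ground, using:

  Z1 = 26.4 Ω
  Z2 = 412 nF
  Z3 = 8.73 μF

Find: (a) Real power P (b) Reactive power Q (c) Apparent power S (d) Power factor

Step 1 — Angular frequency: ω = 2π·f = 2π·60 = 377 rad/s.
Step 2 — Component impedances:
  Z1: Z = R = 26.4 Ω
  Z2: Z = 1/(jωC) = -j/(ω·C) = 0 - j6438 Ω
  Z3: Z = 1/(jωC) = -j/(ω·C) = 0 - j303.8 Ω
Step 3 — With open output, the series arm Z2 and the output shunt Z3 appear in series to ground: Z2 + Z3 = 0 - j6742 Ω.
Step 4 — Parallel with input shunt Z1: Z_in = Z1 || (Z2 + Z3) = 26.4 - j0.1034 Ω = 26.4∠-0.2° Ω.
Step 5 — Source phasor: V = 48∠-45.0° V = 33.94 - j33.94 V.
Step 6 — Current: I = V / Z = 1.291 - j1.281 A = 1.818∠-44.8° A.
Step 7 — Complex power: S = V·I* = 87.27 - j0.3417 VA.
Step 8 — Real power: P = Re(S) = 87.27 W.
Step 9 — Reactive power: Q = Im(S) = -0.3417 VAR.
Step 10 — Apparent power: |S| = 87.27 VA.
Step 11 — Power factor: PF = P/|S| = 1 (leading).

(a) P = 87.27 W  (b) Q = -0.3417 VAR  (c) S = 87.27 VA  (d) PF = 1 (leading)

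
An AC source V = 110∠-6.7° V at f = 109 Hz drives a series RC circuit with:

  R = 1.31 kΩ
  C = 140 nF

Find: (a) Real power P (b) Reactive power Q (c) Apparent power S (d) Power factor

Step 1 — Angular frequency: ω = 2π·f = 2π·109 = 684.9 rad/s.
Step 2 — Component impedances:
  R: Z = R = 1310 Ω
  C: Z = 1/(jωC) = -j/(ω·C) = 0 - j1.043e+04 Ω
Step 3 — Series combination: Z_total = R + C = 1310 - j1.043e+04 Ω = 1.051e+04∠-82.8° Ω.
Step 4 — Source phasor: V = 110∠-6.7° V = 109.2 - j12.83 V.
Step 5 — Current: I = V / Z = 0.002507 + j0.01016 A = 0.01046∠76.1° A.
Step 6 — Complex power: S = V·I* = 0.1435 - j1.142 VA.
Step 7 — Real power: P = Re(S) = 0.1435 W.
Step 8 — Reactive power: Q = Im(S) = -1.142 VAR.
Step 9 — Apparent power: |S| = 1.151 VA.
Step 10 — Power factor: PF = P/|S| = 0.1246 (leading).

(a) P = 0.1435 W  (b) Q = -1.142 VAR  (c) S = 1.151 VA  (d) PF = 0.1246 (leading)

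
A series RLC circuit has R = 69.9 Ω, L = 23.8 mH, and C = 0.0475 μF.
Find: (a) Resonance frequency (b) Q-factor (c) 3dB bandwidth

Step 1 — Resonance: ω₀ = 1/√(LC) = 1/√(0.0238·4.75e-08) = 2.974e+04 rad/s.
Step 2 — f₀ = ω₀/(2π) = 4734 Hz.
Step 3 — Series Q: Q = ω₀L/R = 2.974e+04·0.0238/69.9 = 10.13.
Step 4 — Bandwidth: Δω = ω₀/Q = 2937 rad/s; BW = Δω/(2π) = 467.4 Hz.

(a) f₀ = 4734 Hz  (b) Q = 10.13  (c) BW = 467.4 Hz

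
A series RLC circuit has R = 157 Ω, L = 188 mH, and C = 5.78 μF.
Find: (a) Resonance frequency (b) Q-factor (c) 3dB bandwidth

Step 1 — Resonance condition Im(Z)=0 gives ω₀ = 1/√(LC).
Step 2 — ω₀ = 1/√(0.188·5.78e-06) = 959.3 rad/s.
Step 3 — f₀ = ω₀/(2π) = 152.7 Hz.
Step 4 — Series Q: Q = ω₀L/R = 959.3·0.188/157 = 1.149.
Step 5 — 3dB bandwidth: Δω = ω₀/Q = 835.1 rad/s; BW = Δω/(2π) = 132.9 Hz.

(a) f₀ = 152.7 Hz  (b) Q = 1.149  (c) BW = 132.9 Hz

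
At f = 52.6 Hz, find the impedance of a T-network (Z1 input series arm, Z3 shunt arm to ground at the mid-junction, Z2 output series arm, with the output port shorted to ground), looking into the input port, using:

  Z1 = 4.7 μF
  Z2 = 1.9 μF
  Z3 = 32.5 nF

Step 1 — Angular frequency: ω = 2π·f = 2π·52.6 = 330.5 rad/s.
Step 2 — Component impedances:
  Z1: Z = 1/(jωC) = -j/(ω·C) = 0 - j643.8 Ω
  Z2: Z = 1/(jωC) = -j/(ω·C) = 0 - j1593 Ω
  Z3: Z = 1/(jωC) = -j/(ω·C) = 0 - j9.31e+04 Ω
Step 3 — With the output port shorted to ground, the output series arm Z2 runs from the junction to ground; the shunt arm Z3 also runs from the junction to ground. They appear in parallel: Z3 || Z2 = 0 - j1566 Ω.
Step 4 — Series with input arm Z1: Z_in = Z1 + (Z3 || Z2) = 0 - j2210 Ω = 2210∠-90.0° Ω.

Z = 0 - j2210 Ω = 2210∠-90.0° Ω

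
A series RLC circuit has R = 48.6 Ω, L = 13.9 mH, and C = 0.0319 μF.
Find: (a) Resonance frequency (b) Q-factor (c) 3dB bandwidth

Step 1 — Resonance: ω₀ = 1/√(LC) = 1/√(0.0139·3.19e-08) = 4.749e+04 rad/s.
Step 2 — f₀ = ω₀/(2π) = 7558 Hz.
Step 3 — Series Q: Q = ω₀L/R = 4.749e+04·0.0139/48.6 = 13.58.
Step 4 — Bandwidth: Δω = ω₀/Q = 3496 rad/s; BW = Δω/(2π) = 556.5 Hz.

(a) f₀ = 7558 Hz  (b) Q = 13.58  (c) BW = 556.5 Hz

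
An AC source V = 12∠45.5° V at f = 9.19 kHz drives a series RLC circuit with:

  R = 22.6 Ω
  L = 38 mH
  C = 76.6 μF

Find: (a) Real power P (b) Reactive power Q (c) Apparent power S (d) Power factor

Step 1 — Angular frequency: ω = 2π·f = 2π·9190 = 5.774e+04 rad/s.
Step 2 — Component impedances:
  R: Z = R = 22.6 Ω
  L: Z = jωL = j·5.774e+04·0.038 = 0 + j2194 Ω
  C: Z = 1/(jωC) = -j/(ω·C) = 0 - j0.2261 Ω
Step 3 — Series combination: Z_total = R + L + C = 22.6 + j2194 Ω = 2194∠89.4° Ω.
Step 4 — Source phasor: V = 12∠45.5° V = 8.411 + j8.559 V.
Step 5 — Current: I = V / Z = 0.00394 - j0.003793 A = 0.005469∠-43.9° A.
Step 6 — Complex power: S = V·I* = 0.000676 + j0.06563 VA.
Step 7 — Real power: P = Re(S) = 0.000676 W.
Step 8 — Reactive power: Q = Im(S) = 0.06563 VAR.
Step 9 — Apparent power: |S| = 0.06563 VA.
Step 10 — Power factor: PF = P/|S| = 0.0103 (lagging).

(a) P = 0.000676 W  (b) Q = 0.06563 VAR  (c) S = 0.06563 VA  (d) PF = 0.0103 (lagging)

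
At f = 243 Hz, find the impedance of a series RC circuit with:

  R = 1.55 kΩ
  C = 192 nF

Step 1 — Angular frequency: ω = 2π·f = 2π·243 = 1527 rad/s.
Step 2 — Component impedances:
  R: Z = R = 1550 Ω
  C: Z = 1/(jωC) = -j/(ω·C) = 0 - j3411 Ω
Step 3 — Series combination: Z_total = R + C = 1550 - j3411 Ω = 3747∠-65.6° Ω.

Z = 1550 - j3411 Ω = 3747∠-65.6° Ω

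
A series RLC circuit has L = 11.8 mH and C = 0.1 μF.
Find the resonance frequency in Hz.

Step 1 — Resonance condition Im(Z)=0 gives ω₀ = 1/√(LC).
Step 2 — ω₀ = 1/√(0.0118·1e-07) = 2.911e+04 rad/s.
Step 3 — f₀ = ω₀/(2π) = 4633 Hz.

f₀ = 4633 Hz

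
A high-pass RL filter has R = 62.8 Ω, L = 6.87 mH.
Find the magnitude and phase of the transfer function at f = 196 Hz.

Step 1 — Angular frequency: ω = 2π·196 = 1232 rad/s.
Step 2 — Transfer function: H(jω) = jωL/(R + jωL).
Step 3 — Numerator jωL = j·8.46; denominator R + jωL = 62.8 + j8.46.
Step 4 — H = 0.01783 + j0.1323.
Step 5 — Magnitude: |H| = 0.1335 (-17.5 dB); phase: φ = 82.3°.

|H| = 0.1335 (-17.5 dB), φ = 82.3°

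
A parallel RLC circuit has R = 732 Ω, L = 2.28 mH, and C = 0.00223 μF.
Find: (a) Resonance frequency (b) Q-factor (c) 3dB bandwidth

Step 1 — Resonance: ω₀ = 1/√(LC) = 1/√(0.00228·2.23e-09) = 4.435e+05 rad/s.
Step 2 — f₀ = ω₀/(2π) = 7.058e+04 Hz.
Step 3 — Parallel Q: Q = R/(ω₀L) = 732/(4.435e+05·0.00228) = 0.7239.
Step 4 — Bandwidth: Δω = ω₀/Q = 6.126e+05 rad/s; BW = Δω/(2π) = 9.75e+04 Hz.

(a) f₀ = 7.058e+04 Hz  (b) Q = 0.7239  (c) BW = 9.75e+04 Hz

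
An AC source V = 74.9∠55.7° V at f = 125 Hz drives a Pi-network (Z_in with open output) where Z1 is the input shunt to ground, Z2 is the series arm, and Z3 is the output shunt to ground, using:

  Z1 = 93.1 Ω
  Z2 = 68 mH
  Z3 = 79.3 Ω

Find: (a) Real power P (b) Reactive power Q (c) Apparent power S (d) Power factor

Step 1 — Angular frequency: ω = 2π·f = 2π·125 = 785.4 rad/s.
Step 2 — Component impedances:
  Z1: Z = R = 93.1 Ω
  Z2: Z = jωL = j·785.4·0.068 = 0 + j53.41 Ω
  Z3: Z = R = 79.3 Ω
Step 3 — With open output, the series arm Z2 and the output shunt Z3 appear in series to ground: Z2 + Z3 = 79.3 + j53.41 Ω.
Step 4 — Parallel with input shunt Z1: Z_in = Z1 || (Z2 + Z3) = 47.23 + j14.21 Ω = 49.32∠16.7° Ω.
Step 5 — Source phasor: V = 74.9∠55.7° V = 42.21 + j61.87 V.
Step 6 — Current: I = V / Z = 1.181 + j0.9548 A = 1.519∠39.0° A.
Step 7 — Complex power: S = V·I* = 108.9 + j32.78 VA.
Step 8 — Real power: P = Re(S) = 108.9 W.
Step 9 — Reactive power: Q = Im(S) = 32.78 VAR.
Step 10 — Apparent power: |S| = 113.8 VA.
Step 11 — Power factor: PF = P/|S| = 0.9576 (lagging).

(a) P = 108.9 W  (b) Q = 32.78 VAR  (c) S = 113.8 VA  (d) PF = 0.9576 (lagging)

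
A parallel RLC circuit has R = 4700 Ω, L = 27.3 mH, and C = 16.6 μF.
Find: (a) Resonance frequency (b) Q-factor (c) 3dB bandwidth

Step 1 — Resonance: ω₀ = 1/√(LC) = 1/√(0.0273·1.66e-05) = 1485 rad/s.
Step 2 — f₀ = ω₀/(2π) = 236.4 Hz.
Step 3 — Parallel Q: Q = R/(ω₀L) = 4700/(1485·0.0273) = 115.9.
Step 4 — Bandwidth: Δω = ω₀/Q = 12.82 rad/s; BW = Δω/(2π) = 2.04 Hz.

(a) f₀ = 236.4 Hz  (b) Q = 115.9  (c) BW = 2.04 Hz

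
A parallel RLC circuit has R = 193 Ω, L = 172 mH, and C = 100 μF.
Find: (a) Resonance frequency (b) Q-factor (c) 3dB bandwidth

Step 1 — Resonance: ω₀ = 1/√(LC) = 1/√(0.172·0.0001) = 241.1 rad/s.
Step 2 — f₀ = ω₀/(2π) = 38.38 Hz.
Step 3 — Parallel Q: Q = R/(ω₀L) = 193/(241.1·0.172) = 4.654.
Step 4 — Bandwidth: Δω = ω₀/Q = 51.81 rad/s; BW = Δω/(2π) = 8.246 Hz.

(a) f₀ = 38.38 Hz  (b) Q = 4.654  (c) BW = 8.246 Hz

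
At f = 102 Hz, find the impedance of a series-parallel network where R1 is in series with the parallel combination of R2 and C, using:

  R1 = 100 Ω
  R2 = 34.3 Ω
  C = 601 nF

Step 1 — Angular frequency: ω = 2π·f = 2π·102 = 640.9 rad/s.
Step 2 — Component impedances:
  R1: Z = R = 100 Ω
  R2: Z = R = 34.3 Ω
  C: Z = 1/(jωC) = -j/(ω·C) = 0 - j2596 Ω
Step 3 — Parallel branch: R2 || C = 1/(1/R2 + 1/C) = 34.29 - j0.4531 Ω.
Step 4 — Series with R1: Z_total = R1 + (R2 || C) = 134.3 - j0.4531 Ω = 134.3∠-0.2° Ω.

Z = 134.3 - j0.4531 Ω = 134.3∠-0.2° Ω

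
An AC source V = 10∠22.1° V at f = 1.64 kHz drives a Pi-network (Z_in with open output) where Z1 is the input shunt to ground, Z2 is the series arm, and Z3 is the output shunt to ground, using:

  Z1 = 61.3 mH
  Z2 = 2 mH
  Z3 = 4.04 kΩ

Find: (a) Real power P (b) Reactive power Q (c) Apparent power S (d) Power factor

Step 1 — Angular frequency: ω = 2π·f = 2π·1640 = 1.03e+04 rad/s.
Step 2 — Component impedances:
  Z1: Z = jωL = j·1.03e+04·0.0613 = 0 + j631.7 Ω
  Z2: Z = jωL = j·1.03e+04·0.002 = 0 + j20.61 Ω
  Z3: Z = R = 4040 Ω
Step 3 — With open output, the series arm Z2 and the output shunt Z3 appear in series to ground: Z2 + Z3 = 4040 + j20.61 Ω.
Step 4 — Parallel with input shunt Z1: Z_in = Z1 || (Z2 + Z3) = 96.25 + j616.1 Ω = 623.6∠81.1° Ω.
Step 5 — Source phasor: V = 10∠22.1° V = 9.265 + j3.762 V.
Step 6 — Current: I = V / Z = 0.008254 - j0.01375 A = 0.01604∠-59.0° A.
Step 7 — Complex power: S = V·I* = 0.02475 + j0.1584 VA.
Step 8 — Real power: P = Re(S) = 0.02475 W.
Step 9 — Reactive power: Q = Im(S) = 0.1584 VAR.
Step 10 — Apparent power: |S| = 0.1604 VA.
Step 11 — Power factor: PF = P/|S| = 0.1544 (lagging).

(a) P = 0.02475 W  (b) Q = 0.1584 VAR  (c) S = 0.1604 VA  (d) PF = 0.1544 (lagging)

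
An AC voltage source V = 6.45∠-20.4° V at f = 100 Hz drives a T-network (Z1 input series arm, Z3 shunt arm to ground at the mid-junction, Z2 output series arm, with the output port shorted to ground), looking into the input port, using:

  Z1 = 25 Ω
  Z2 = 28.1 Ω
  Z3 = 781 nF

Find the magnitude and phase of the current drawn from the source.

Step 1 — Angular frequency: ω = 2π·f = 2π·100 = 628.3 rad/s.
Step 2 — Component impedances:
  Z1: Z = R = 25 Ω
  Z2: Z = R = 28.1 Ω
  Z3: Z = 1/(jωC) = -j/(ω·C) = 0 - j2038 Ω
Step 3 — With the output port shorted to ground, the output series arm Z2 runs from the junction to ground; the shunt arm Z3 also runs from the junction to ground. They appear in parallel: Z3 || Z2 = 28.09 - j0.3874 Ω.
Step 4 — Series with input arm Z1: Z_in = Z1 + (Z3 || Z2) = 53.09 - j0.3874 Ω = 53.1∠-0.4° Ω.
Step 5 — Source phasor: V = 6.45∠-20.4° V = 6.045 - j2.248 V.
Step 6 — Ohm's law: I = V / Z_total = (6.045 - j2.248) / (53.09 - j0.3874) = 0.1142 - j0.04151 A.
Step 7 — Convert to polar: |I| = 0.1215 A, ∠I = -20.0°.

I = 0.1215∠-20.0° A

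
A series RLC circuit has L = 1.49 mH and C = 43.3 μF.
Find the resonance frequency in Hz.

Step 1 — Resonance condition Im(Z)=0 gives ω₀ = 1/√(LC).
Step 2 — ω₀ = 1/√(0.00149·4.33e-05) = 3937 rad/s.
Step 3 — f₀ = ω₀/(2π) = 626.6 Hz.

f₀ = 626.6 Hz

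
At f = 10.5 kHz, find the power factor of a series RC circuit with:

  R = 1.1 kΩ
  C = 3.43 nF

Step 1 — Angular frequency: ω = 2π·f = 2π·1.05e+04 = 6.597e+04 rad/s.
Step 2 — Component impedances:
  R: Z = R = 1100 Ω
  C: Z = 1/(jωC) = -j/(ω·C) = 0 - j4419 Ω
Step 3 — Series combination: Z_total = R + C = 1100 - j4419 Ω = 4554∠-76.0° Ω.
Step 4 — Power factor: PF = cos(φ) = Re(Z)/|Z| = 1100/4554 = 0.2415.
Step 5 — Type: Im(Z) = -4419 ⇒ leading (phase φ = -76.0°).

PF = 0.2415 (leading, φ = -76.0°)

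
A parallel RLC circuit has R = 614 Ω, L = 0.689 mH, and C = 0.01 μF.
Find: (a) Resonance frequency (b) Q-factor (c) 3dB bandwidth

Step 1 — Resonance: ω₀ = 1/√(LC) = 1/√(0.000689·1e-08) = 3.81e+05 rad/s.
Step 2 — f₀ = ω₀/(2π) = 6.063e+04 Hz.
Step 3 — Parallel Q: Q = R/(ω₀L) = 614/(3.81e+05·0.000689) = 2.339.
Step 4 — Bandwidth: Δω = ω₀/Q = 1.629e+05 rad/s; BW = Δω/(2π) = 2.592e+04 Hz.

(a) f₀ = 6.063e+04 Hz  (b) Q = 2.339  (c) BW = 2.592e+04 Hz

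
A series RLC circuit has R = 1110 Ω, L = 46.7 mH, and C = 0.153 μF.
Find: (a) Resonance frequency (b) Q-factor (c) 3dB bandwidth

Step 1 — Resonance condition Im(Z)=0 gives ω₀ = 1/√(LC).
Step 2 — ω₀ = 1/√(0.0467·1.53e-07) = 1.183e+04 rad/s.
Step 3 — f₀ = ω₀/(2π) = 1883 Hz.
Step 4 — Series Q: Q = ω₀L/R = 1.183e+04·0.0467/1110 = 0.4977.
Step 5 — 3dB bandwidth: Δω = ω₀/Q = 2.377e+04 rad/s; BW = Δω/(2π) = 3783 Hz.

(a) f₀ = 1883 Hz  (b) Q = 0.4977  (c) BW = 3783 Hz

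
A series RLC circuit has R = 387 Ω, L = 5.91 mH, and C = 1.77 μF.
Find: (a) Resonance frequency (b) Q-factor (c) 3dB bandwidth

Step 1 — Resonance: ω₀ = 1/√(LC) = 1/√(0.00591·1.77e-06) = 9777 rad/s.
Step 2 — f₀ = ω₀/(2π) = 1556 Hz.
Step 3 — Series Q: Q = ω₀L/R = 9777·0.00591/387 = 0.1493.
Step 4 — Bandwidth: Δω = ω₀/Q = 6.548e+04 rad/s; BW = Δω/(2π) = 1.042e+04 Hz.

(a) f₀ = 1556 Hz  (b) Q = 0.1493  (c) BW = 1.042e+04 Hz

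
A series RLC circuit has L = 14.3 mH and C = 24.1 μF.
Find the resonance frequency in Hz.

Step 1 — Resonance condition Im(Z)=0 gives ω₀ = 1/√(LC).
Step 2 — ω₀ = 1/√(0.0143·2.41e-05) = 1703 rad/s.
Step 3 — f₀ = ω₀/(2π) = 271.1 Hz.

f₀ = 271.1 Hz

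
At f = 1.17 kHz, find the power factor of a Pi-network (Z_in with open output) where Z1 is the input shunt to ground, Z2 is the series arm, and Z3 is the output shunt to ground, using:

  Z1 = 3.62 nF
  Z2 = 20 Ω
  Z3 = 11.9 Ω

Step 1 — Angular frequency: ω = 2π·f = 2π·1170 = 7351 rad/s.
Step 2 — Component impedances:
  Z1: Z = 1/(jωC) = -j/(ω·C) = 0 - j3.758e+04 Ω
  Z2: Z = R = 20 Ω
  Z3: Z = R = 11.9 Ω
Step 3 — With open output, the series arm Z2 and the output shunt Z3 appear in series to ground: Z2 + Z3 = 31.9 Ω.
Step 4 — Parallel with input shunt Z1: Z_in = Z1 || (Z2 + Z3) = 31.9 - j0.02708 Ω = 31.9∠-0.0° Ω.
Step 5 — Power factor: PF = cos(φ) = Re(Z)/|Z| = 31.9/31.9 = 1.
Step 6 — Type: Im(Z) = -0.02708 ⇒ leading (phase φ = -0.0°).

PF = 1 (leading, φ = -0.0°)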